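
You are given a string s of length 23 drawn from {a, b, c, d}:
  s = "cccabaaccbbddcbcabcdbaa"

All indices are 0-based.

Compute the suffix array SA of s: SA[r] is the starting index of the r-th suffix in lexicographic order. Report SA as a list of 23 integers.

[22, 21, 5, 3, 16, 6, 20, 4, 9, 14, 17, 10, 2, 15, 8, 13, 1, 7, 0, 18, 19, 12, 11]

sorted suffixes:
  #0 SA[0]=22  'a'
  #1 SA[1]=21  'aa'
  #2 SA[2]=5  'aaccbbddcbcabcdbaa'
  #3 SA[3]=3  'abaaccbbddcbcabcdbaa'
  #4 SA[4]=16  'abcdbaa'
  #5 SA[5]=6  'accbbddcbcabcdbaa'
  #6 SA[6]=20  'baa'
  #7 SA[7]=4  'baaccbbddcbcabcdbaa'
  #8 SA[8]=9  'bbddcbcabcdbaa'
  #9 SA[9]=14  'bcabcdbaa'
  #10 SA[10]=17  'bcdbaa'
  #11 SA[11]=10  'bddcbcabcdbaa'
  #12 SA[12]=2  'cabaaccbbddcbcabcdbaa'
  #13 SA[13]=15  'cabcdbaa'
  #14 SA[14]=8  'cbbddcbcabcdbaa'
  #15 SA[15]=13  'cbcabcdbaa'
  #16 SA[16]=1  'ccabaaccbbddcbcabcdbaa'
  #17 SA[17]=7  'ccbbddcbcabcdbaa'
  #18 SA[18]=0  'cccabaaccbbddcbcabcdbaa'
  #19 SA[19]=18  'cdbaa'
  #20 SA[20]=19  'dbaa'
  #21 SA[21]=12  'dcbcabcdbaa'
  #22 SA[22]=11  'ddcbcabcdbaa'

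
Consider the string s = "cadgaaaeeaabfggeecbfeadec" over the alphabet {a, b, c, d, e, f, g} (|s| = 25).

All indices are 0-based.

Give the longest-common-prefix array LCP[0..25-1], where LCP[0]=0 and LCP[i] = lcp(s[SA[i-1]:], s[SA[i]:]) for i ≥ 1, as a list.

rank | idx | suffix
   0 |   4 | aaaeeaabfggeecbfeadec
   1 |   9 | aabfggeecbfeadec
   2 |   5 | aaeeaabfggeecbfeadec
   3 |  10 | abfggeecbfeadec
   4 |  21 | adec
   5 |   1 | adgaaaeeaabfggeecbfeadec
   6 |   6 | aeeaabfggeecbfeadec
   7 |  18 | bfeadec
   8 |  11 | bfggeecbfeadec
   9 |  24 | c
  10 |   0 | cadgaaaeeaabfggeecbfeadec
  11 |  17 | cbfeadec
  12 |  22 | dec
  13 |   2 | dgaaaeeaabfggeecbfeadec
  14 |   8 | eaabfggeecbfeadec
  15 |  20 | eadec
  16 |  23 | ec
  17 |  16 | ecbfeadec
  18 |   7 | eeaabfggeecbfeadec
  19 |  15 | eecbfeadec
  20 |  19 | feadec
  21 |  12 | fggeecbfeadec
  22 |   3 | gaaaeeaabfggeecbfeadec
  23 |  14 | geecbfeadec
  24 |  13 | ggeecbfeadec

SA = [4, 9, 5, 10, 21, 1, 6, 18, 11, 24, 0, 17, 22, 2, 8, 20, 23, 16, 7, 15, 19, 12, 3, 14, 13]
[i] adj suffixes → lcp
  [1] 4/9 → 2 ('aa')
  [2] 9/5 → 2 ('aa')
  [3] 5/10 → 1 ('a')
  [4] 10/21 → 1 ('a')
  [5] 21/1 → 2 ('ad')
  [6] 1/6 → 1 ('a')
  [7] 6/18 → 0 ('')
  [8] 18/11 → 2 ('bf')
  [9] 11/24 → 0 ('')
  [10] 24/0 → 1 ('c')
  [11] 0/17 → 1 ('c')
  [12] 17/22 → 0 ('')
  [13] 22/2 → 1 ('d')
  [14] 2/8 → 0 ('')
  [15] 8/20 → 2 ('ea')
  [16] 20/23 → 1 ('e')
  [17] 23/16 → 2 ('ec')
  [18] 16/7 → 1 ('e')
  [19] 7/15 → 2 ('ee')
  [20] 15/19 → 0 ('')
  [21] 19/12 → 1 ('f')
  [22] 12/3 → 0 ('')
  [23] 3/14 → 1 ('g')
  [24] 14/13 → 1 ('g')

[0, 2, 2, 1, 1, 2, 1, 0, 2, 0, 1, 1, 0, 1, 0, 2, 1, 2, 1, 2, 0, 1, 0, 1, 1]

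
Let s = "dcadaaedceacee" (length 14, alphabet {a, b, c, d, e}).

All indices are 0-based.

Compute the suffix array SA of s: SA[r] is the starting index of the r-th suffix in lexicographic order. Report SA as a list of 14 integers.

rank→(start, suffix):
  0 → (4, 'aaedceacee')
  1 → (10, 'acee')
  2 → (2, 'adaaedceacee')
  3 → (5, 'aedceacee')
  4 → (1, 'cadaaedceacee')
  5 → (8, 'ceacee')
  6 → (11, 'cee')
  7 → (3, 'daaedceacee')
  8 → (0, 'dcadaaedceacee')
  9 → (7, 'dceacee')
  10 → (13, 'e')
  11 → (9, 'eacee')
  12 → (6, 'edceacee')
  13 → (12, 'ee')

[4, 10, 2, 5, 1, 8, 11, 3, 0, 7, 13, 9, 6, 12]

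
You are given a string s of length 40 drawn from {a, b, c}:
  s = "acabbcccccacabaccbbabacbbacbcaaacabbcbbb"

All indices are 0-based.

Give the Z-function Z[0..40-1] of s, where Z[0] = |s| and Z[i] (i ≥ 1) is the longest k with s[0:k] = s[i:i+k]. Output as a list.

[40, 0, 1, 0, 0, 0, 0, 0, 0, 0, 4, 0, 1, 0, 2, 0, 0, 0, 0, 1, 0, 2, 0, 0, 0, 2, 0, 0, 0, 1, 1, 6, 0, 1, 0, 0, 0, 0, 0, 0]

Z[0]=40
i=1: outside box; Z[1]=0
i=2: outside box; Z[2]=1 extend→box=[2,3)
i=3: outside box; Z[3]=0
i=4: outside box; Z[4]=0
i=5: outside box; Z[5]=0
i=6: outside box; Z[6]=0
i=7: outside box; Z[7]=0
i=8: outside box; Z[8]=0
i=9: outside box; Z[9]=0
i=10: outside box; Z[10]=4 extend→box=[10,14)
i=11: min(r-i=3, Z[1]=0)=0; Z[11]=0
i=12: min(r-i=2, Z[2]=1)=1; Z[12]=1
i=13: min(r-i=1, Z[3]=0)=0; Z[13]=0
i=14: outside box; Z[14]=2 extend→box=[14,16)
i=15: min(r-i=1, Z[1]=0)=0; Z[15]=0
i=16: outside box; Z[16]=0
i=17: outside box; Z[17]=0
i=18: outside box; Z[18]=0
i=19: outside box; Z[19]=1 extend→box=[19,20)
i=20: outside box; Z[20]=0
i=21: outside box; Z[21]=2 extend→box=[21,23)
i=22: min(r-i=1, Z[1]=0)=0; Z[22]=0
i=23: outside box; Z[23]=0
i=24: outside box; Z[24]=0
i=25: outside box; Z[25]=2 extend→box=[25,27)
i=26: min(r-i=1, Z[1]=0)=0; Z[26]=0
i=27: outside box; Z[27]=0
i=28: outside box; Z[28]=0
i=29: outside box; Z[29]=1 extend→box=[29,30)
i=30: outside box; Z[30]=1 extend→box=[30,31)
i=31: outside box; Z[31]=6 extend→box=[31,37)
i=32: min(r-i=5, Z[1]=0)=0; Z[32]=0
i=33: min(r-i=4, Z[2]=1)=1; Z[33]=1
i=34: min(r-i=3, Z[3]=0)=0; Z[34]=0
i=35: min(r-i=2, Z[4]=0)=0; Z[35]=0
i=36: min(r-i=1, Z[5]=0)=0; Z[36]=0
i=37: outside box; Z[37]=0
i=38: outside box; Z[38]=0
i=39: outside box; Z[39]=0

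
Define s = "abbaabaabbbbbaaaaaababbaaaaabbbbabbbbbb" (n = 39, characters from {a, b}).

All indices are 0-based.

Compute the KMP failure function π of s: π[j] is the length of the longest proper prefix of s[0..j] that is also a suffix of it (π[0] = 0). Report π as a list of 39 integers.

[0, 0, 0, 1, 1, 2, 1, 1, 2, 3, 0, 0, 0, 1, 1, 1, 1, 1, 1, 2, 1, 2, 3, 4, 5, 1, 1, 1, 2, 3, 0, 0, 1, 2, 3, 0, 0, 0, 0]

π[0] = 0
j=1 s[j]='b': π[1]=0 (border '')
j=2 s[j]='b': π[2]=0 (border '')
j=3 s[j]='a': π[3]=1 (border 'a')
j=4 s[j]='a': k: 1→0; π[4]=1 (border 'a')
j=5 s[j]='b': π[5]=2 (border 'ab')
j=6 s[j]='a': k: 2→0; π[6]=1 (border 'a')
j=7 s[j]='a': k: 1→0; π[7]=1 (border 'a')
j=8 s[j]='b': π[8]=2 (border 'ab')
j=9 s[j]='b': π[9]=3 (border 'abb')
j=10 s[j]='b': k: 3→0; π[10]=0 (border '')
j=11 s[j]='b': π[11]=0 (border '')
j=12 s[j]='b': π[12]=0 (border '')
j=13 s[j]='a': π[13]=1 (border 'a')
j=14 s[j]='a': k: 1→0; π[14]=1 (border 'a')
j=15 s[j]='a': k: 1→0; π[15]=1 (border 'a')
j=16 s[j]='a': k: 1→0; π[16]=1 (border 'a')
j=17 s[j]='a': k: 1→0; π[17]=1 (border 'a')
j=18 s[j]='a': k: 1→0; π[18]=1 (border 'a')
j=19 s[j]='b': π[19]=2 (border 'ab')
j=20 s[j]='a': k: 2→0; π[20]=1 (border 'a')
j=21 s[j]='b': π[21]=2 (border 'ab')
j=22 s[j]='b': π[22]=3 (border 'abb')
j=23 s[j]='a': π[23]=4 (border 'abba')
j=24 s[j]='a': π[24]=5 (border 'abbaa')
j=25 s[j]='a': k: 5→1→0; π[25]=1 (border 'a')
j=26 s[j]='a': k: 1→0; π[26]=1 (border 'a')
j=27 s[j]='a': k: 1→0; π[27]=1 (border 'a')
j=28 s[j]='b': π[28]=2 (border 'ab')
j=29 s[j]='b': π[29]=3 (border 'abb')
j=30 s[j]='b': k: 3→0; π[30]=0 (border '')
j=31 s[j]='b': π[31]=0 (border '')
j=32 s[j]='a': π[32]=1 (border 'a')
j=33 s[j]='b': π[33]=2 (border 'ab')
j=34 s[j]='b': π[34]=3 (border 'abb')
j=35 s[j]='b': k: 3→0; π[35]=0 (border '')
j=36 s[j]='b': π[36]=0 (border '')
j=37 s[j]='b': π[37]=0 (border '')
j=38 s[j]='b': π[38]=0 (border '')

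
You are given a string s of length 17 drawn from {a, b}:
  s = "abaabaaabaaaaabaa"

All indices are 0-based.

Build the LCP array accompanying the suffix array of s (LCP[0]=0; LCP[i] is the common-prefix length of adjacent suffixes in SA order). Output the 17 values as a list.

rank→(start, suffix):
  0 → (16, 'a')
  1 → (15, 'aa')
  2 → (9, 'aaaaabaa')
  3 → (10, 'aaaabaa')
  4 → (11, 'aaabaa')
  5 → (5, 'aaabaaaaabaa')
  6 → (12, 'aabaa')
  7 → (6, 'aabaaaaabaa')
  8 → (2, 'aabaaabaaaaabaa')
  9 → (13, 'abaa')
  10 → (7, 'abaaaaabaa')
  11 → (3, 'abaaabaaaaabaa')
  12 → (0, 'abaabaaabaaaaabaa')
  13 → (14, 'baa')
  14 → (8, 'baaaaabaa')
  15 → (4, 'baaabaaaaabaa')
  16 → (1, 'baabaaabaaaaabaa')

SA = [16, 15, 9, 10, 11, 5, 12, 6, 2, 13, 7, 3, 0, 14, 8, 4, 1]
rank  pair      lcp
   1  s[16:],s[15:]  1  'a'
   2  s[15:],s[9:]  2  'aa'
   3  s[9:],s[10:]  4  'aaaa'
   4  s[10:],s[11:]  3  'aaa'
   5  s[11:],s[5:]  6  'aaabaa'
   6  s[5:],s[12:]  2  'aa'
   7  s[12:],s[6:]  5  'aabaa'
   8  s[6:],s[2:]  6  'aabaaa'
   9  s[2:],s[13:]  1  'a'
  10  s[13:],s[7:]  4  'abaa'
  11  s[7:],s[3:]  5  'abaaa'
  12  s[3:],s[0:]  4  'abaa'
  13  s[0:],s[14:]  0  ''
  14  s[14:],s[8:]  3  'baa'
  15  s[8:],s[4:]  4  'baaa'
  16  s[4:],s[1:]  3  'baa'

[0, 1, 2, 4, 3, 6, 2, 5, 6, 1, 4, 5, 4, 0, 3, 4, 3]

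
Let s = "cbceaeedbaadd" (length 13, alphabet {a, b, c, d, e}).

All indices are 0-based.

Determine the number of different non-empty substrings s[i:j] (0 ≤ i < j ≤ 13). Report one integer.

rank | idx | suffix
   0 |   9 | aadd
   1 |  10 | add
   2 |   4 | aeedbaadd
   3 |   8 | baadd
   4 |   1 | bceaeedbaadd
   5 |   0 | cbceaeedbaadd
   6 |   2 | ceaeedbaadd
   7 |  12 | d
   8 |   7 | dbaadd
   9 |  11 | dd
  10 |   3 | eaeedbaadd
  11 |   6 | edbaadd
  12 |   5 | eedbaadd

SA = [9, 10, 4, 8, 1, 0, 2, 12, 7, 11, 3, 6, 5]
rank  pair      lcp
   1  s[9:],s[10:]  1  'a'
   2  s[10:],s[4:]  1  'a'
   3  s[4:],s[8:]  0  ''
   4  s[8:],s[1:]  1  'b'
   5  s[1:],s[0:]  0  ''
   6  s[0:],s[2:]  1  'c'
   7  s[2:],s[12:]  0  ''
   8  s[12:],s[7:]  1  'd'
   9  s[7:],s[11:]  1  'd'
  10  s[11:],s[3:]  0  ''
  11  s[3:],s[6:]  1  'e'
  12  s[6:],s[5:]  1  'e'

n(n+1)/2 = 13·14/2 = 91
Σ LCP = 0 + 1 + 1 + 0 + 1 + 0 + 1 + 0 + 1 + 1 + 0 + 1 + 1 = 8
distinct = 91 − 8 = 83

83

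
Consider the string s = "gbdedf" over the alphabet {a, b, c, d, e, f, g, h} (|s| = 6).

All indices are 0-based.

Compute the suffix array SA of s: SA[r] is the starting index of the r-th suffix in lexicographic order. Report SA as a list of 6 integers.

sorted suffixes:
  #0 SA[0]=1  'bdedf'
  #1 SA[1]=2  'dedf'
  #2 SA[2]=4  'df'
  #3 SA[3]=3  'edf'
  #4 SA[4]=5  'f'
  #5 SA[5]=0  'gbdedf'

[1, 2, 4, 3, 5, 0]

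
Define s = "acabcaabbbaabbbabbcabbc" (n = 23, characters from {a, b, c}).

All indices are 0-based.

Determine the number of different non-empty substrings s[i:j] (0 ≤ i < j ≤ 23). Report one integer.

225

rank | idx | suffix
   0 |   5 | aabbbaabbbabbcabbc
   1 |  10 | aabbbabbcabbc
   2 |   6 | abbbaabbbabbcabbc
   3 |  11 | abbbabbcabbc
   4 |  19 | abbc
   5 |  15 | abbcabbc
   6 |   2 | abcaabbbaabbbabbcabbc
   7 |   0 | acabcaabbbaabbbabbcabbc
   8 |   9 | baabbbabbcabbc
   9 |  14 | babbcabbc
  10 |   8 | bbaabbbabbcabbc
  11 |  13 | bbabbcabbc
  12 |   7 | bbbaabbbabbcabbc
  13 |  12 | bbbabbcabbc
  14 |  20 | bbc
  15 |  16 | bbcabbc
  16 |  21 | bc
  17 |   3 | bcaabbbaabbbabbcabbc
  18 |  17 | bcabbc
  19 |  22 | c
  20 |   4 | caabbbaabbbabbcabbc
  21 |  18 | cabbc
  22 |   1 | cabcaabbbaabbbabbcabbc

SA = [5, 10, 6, 11, 19, 15, 2, 0, 9, 14, 8, 13, 7, 12, 20, 16, 21, 3, 17, 22, 4, 18, 1]
[i] adj suffixes → lcp
  [1] 5/10 → 6 ('aabbba')
  [2] 10/6 → 1 ('a')
  [3] 6/11 → 5 ('abbba')
  [4] 11/19 → 3 ('abb')
  [5] 19/15 → 4 ('abbc')
  [6] 15/2 → 2 ('ab')
  [7] 2/0 → 1 ('a')
  [8] 0/9 → 0 ('')
  [9] 9/14 → 2 ('ba')
  [10] 14/8 → 1 ('b')
  [11] 8/13 → 3 ('bba')
  [12] 13/7 → 2 ('bb')
  [13] 7/12 → 4 ('bbba')
  [14] 12/20 → 2 ('bb')
  [15] 20/16 → 3 ('bbc')
  [16] 16/21 → 1 ('b')
  [17] 21/3 → 2 ('bc')
  [18] 3/17 → 3 ('bca')
  [19] 17/22 → 0 ('')
  [20] 22/4 → 1 ('c')
  [21] 4/18 → 2 ('ca')
  [22] 18/1 → 3 ('cab')

n(n+1)/2 = 23·24/2 = 276
Σ LCP = 0 + 6 + 1 + 5 + 3 + 4 + 2 + 1 + 0 + 2 + 1 + 3 + 2 + 4 + 2 + 3 + 1 + 2 + 3 + 0 + 1 + 2 + 3 = 51
distinct = 276 − 51 = 225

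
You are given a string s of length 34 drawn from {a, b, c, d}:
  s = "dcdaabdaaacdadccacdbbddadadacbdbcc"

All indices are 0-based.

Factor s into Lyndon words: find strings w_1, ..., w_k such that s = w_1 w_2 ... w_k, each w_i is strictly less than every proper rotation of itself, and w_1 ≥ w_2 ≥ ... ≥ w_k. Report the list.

["d", "cd", "aabd", "aaacdadccacdbbddadadacbdbcc"]

emit factor 1: 'd' (i=0, period=1)
emit factor 2: 'cd' (i=1, period=2)
emit factor 3: 'aabd' (i=3, period=4)
emit factor 4: 'aaacdadccacdbbddadadacbdbcc' (i=7, period=27)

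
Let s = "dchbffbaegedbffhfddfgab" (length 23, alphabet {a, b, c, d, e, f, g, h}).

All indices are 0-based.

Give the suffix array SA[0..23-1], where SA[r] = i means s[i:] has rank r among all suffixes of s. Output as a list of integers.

rank | idx | suffix
   0 |  21 | ab
   1 |   7 | aegedbffhfddfgab
   2 |  22 | b
   3 |   6 | baegedbffhfddfgab
   4 |   3 | bffbaegedbffhfddfgab
   5 |  12 | bffhfddfgab
   6 |   1 | chbffbaegedbffhfddfgab
   7 |  11 | dbffhfddfgab
   8 |   0 | dchbffbaegedbffhfddfgab
   9 |  17 | ddfgab
  10 |  18 | dfgab
  11 |  10 | edbffhfddfgab
  12 |   8 | egedbffhfddfgab
  13 |   5 | fbaegedbffhfddfgab
  14 |  16 | fddfgab
  15 |   4 | ffbaegedbffhfddfgab
  16 |  13 | ffhfddfgab
  17 |  19 | fgab
  18 |  14 | fhfddfgab
  19 |  20 | gab
  20 |   9 | gedbffhfddfgab
  21 |   2 | hbffbaegedbffhfddfgab
  22 |  15 | hfddfgab

[21, 7, 22, 6, 3, 12, 1, 11, 0, 17, 18, 10, 8, 5, 16, 4, 13, 19, 14, 20, 9, 2, 15]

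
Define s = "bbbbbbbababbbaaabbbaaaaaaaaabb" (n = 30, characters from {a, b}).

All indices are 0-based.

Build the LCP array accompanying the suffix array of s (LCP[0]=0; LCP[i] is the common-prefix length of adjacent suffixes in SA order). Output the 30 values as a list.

rank | idx | suffix
   0 |  19 | aaaaaaaaabb
   1 |  20 | aaaaaaaabb
   2 |  21 | aaaaaaabb
   3 |  22 | aaaaaabb
   4 |  23 | aaaaabb
   5 |  24 | aaaabb
   6 |  25 | aaabb
   7 |  13 | aaabbbaaaaaaaaabb
   8 |  26 | aabb
   9 |  14 | aabbbaaaaaaaaabb
  10 |   7 | ababbbaaabbbaaaaaaaaabb
  11 |  27 | abb
  12 |  15 | abbbaaaaaaaaabb
  13 |   9 | abbbaaabbbaaaaaaaaabb
  14 |  29 | b
  15 |  18 | baaaaaaaaabb
  16 |  12 | baaabbbaaaaaaaaabb
  17 |   6 | bababbbaaabbbaaaaaaaaabb
  18 |   8 | babbbaaabbbaaaaaaaaabb
  19 |  28 | bb
  20 |  17 | bbaaaaaaaaabb
  21 |  11 | bbaaabbbaaaaaaaaabb
  22 |   5 | bbababbbaaabbbaaaaaaaaabb
  23 |  16 | bbbaaaaaaaaabb
  24 |  10 | bbbaaabbbaaaaaaaaabb
  25 |   4 | bbbababbbaaabbbaaaaaaaaabb
  26 |   3 | bbbbababbbaaabbbaaaaaaaaabb
  27 |   2 | bbbbbababbbaaabbbaaaaaaaaabb
  28 |   1 | bbbbbbababbbaaabbbaaaaaaaaabb
  29 |   0 | bbbbbbbababbbaaabbbaaaaaaaaabb

SA = [19, 20, 21, 22, 23, 24, 25, 13, 26, 14, 7, 27, 15, 9, 29, 18, 12, 6, 8, 28, 17, 11, 5, 16, 10, 4, 3, 2, 1, 0]
i: (SA[i-1],SA[i]) lcp shared
  1: (19,20) 8 'aaaaaaaa'
  2: (20,21) 7 'aaaaaaa'
  3: (21,22) 6 'aaaaaa'
  4: (22,23) 5 'aaaaa'
  5: (23,24) 4 'aaaa'
  6: (24,25) 3 'aaa'
  7: (25,13) 5 'aaabb'
  8: (13,26) 2 'aa'
  9: (26,14) 4 'aabb'
  10: (14,7) 1 'a'
  11: (7,27) 2 'ab'
  12: (27,15) 3 'abb'
  13: (15,9) 7 'abbbaaa'
  14: (9,29) 0 ''
  15: (29,18) 1 'b'
  16: (18,12) 4 'baaa'
  17: (12,6) 2 'ba'
  18: (6,8) 3 'bab'
  19: (8,28) 1 'b'
  20: (28,17) 2 'bb'
  21: (17,11) 5 'bbaaa'
  22: (11,5) 3 'bba'
  23: (5,16) 2 'bb'
  24: (16,10) 6 'bbbaaa'
  25: (10,4) 4 'bbba'
  26: (4,3) 3 'bbb'
  27: (3,2) 4 'bbbb'
  28: (2,1) 5 'bbbbb'
  29: (1,0) 6 'bbbbbb'

[0, 8, 7, 6, 5, 4, 3, 5, 2, 4, 1, 2, 3, 7, 0, 1, 4, 2, 3, 1, 2, 5, 3, 2, 6, 4, 3, 4, 5, 6]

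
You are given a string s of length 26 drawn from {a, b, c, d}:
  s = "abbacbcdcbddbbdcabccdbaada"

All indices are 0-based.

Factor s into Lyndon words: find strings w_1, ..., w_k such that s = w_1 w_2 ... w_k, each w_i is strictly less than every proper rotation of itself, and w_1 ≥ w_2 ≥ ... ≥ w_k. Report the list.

emit factor 1: 'abbacbcdcbddbbdcabccdb' (i=0, period=22)
emit factor 2: 'aad' (i=22, period=3)
emit factor 3: 'a' (i=25, period=1)

["abbacbcdcbddbbdcabccdb", "aad", "a"]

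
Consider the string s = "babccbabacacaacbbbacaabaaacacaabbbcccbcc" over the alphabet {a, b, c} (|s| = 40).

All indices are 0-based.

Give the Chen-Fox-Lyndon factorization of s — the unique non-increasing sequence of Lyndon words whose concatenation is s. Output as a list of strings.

emit factor 1: 'b' (i=0, period=1)
emit factor 2: 'abccb' (i=1, period=5)
emit factor 3: 'abacac' (i=6, period=6)
emit factor 4: 'aacbbbac' (i=12, period=8)
emit factor 5: 'aab' (i=20, period=3)
emit factor 6: 'aaacacaabbbcccbcc' (i=23, period=17)

["b", "abccb", "abacac", "aacbbbac", "aab", "aaacacaabbbcccbcc"]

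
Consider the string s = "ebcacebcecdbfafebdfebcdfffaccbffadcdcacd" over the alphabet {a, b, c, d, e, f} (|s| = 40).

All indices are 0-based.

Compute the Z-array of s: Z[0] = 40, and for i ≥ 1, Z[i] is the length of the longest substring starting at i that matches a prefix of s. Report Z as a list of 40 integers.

Z[0]=40
i=1: i≥r, start 0; Z[1]=0
i=2: i≥r, start 0; Z[2]=0
i=3: i≥r, start 0; Z[3]=0
i=4: i≥r, start 0; Z[4]=0
i=5: i≥r, start 0; Z[5]=3 scan→box=[5,8)
i=6: min(r-i=2, Z[1]=0)=0; Z[6]=0
i=7: min(r-i=1, Z[2]=0)=0; Z[7]=0
i=8: i≥r, start 0; Z[8]=1 scan→box=[8,9)
i=9: i≥r, start 0; Z[9]=0
i=10: i≥r, start 0; Z[10]=0
i=11: i≥r, start 0; Z[11]=0
i=12: i≥r, start 0; Z[12]=0
i=13: i≥r, start 0; Z[13]=0
i=14: i≥r, start 0; Z[14]=0
i=15: i≥r, start 0; Z[15]=2 scan→box=[15,17)
i=16: min(r-i=1, Z[1]=0)=0; Z[16]=0
i=17: i≥r, start 0; Z[17]=0
i=18: i≥r, start 0; Z[18]=0
i=19: i≥r, start 0; Z[19]=3 scan→box=[19,22)
i=20: min(r-i=2, Z[1]=0)=0; Z[20]=0
i=21: min(r-i=1, Z[2]=0)=0; Z[21]=0
i=22: i≥r, start 0; Z[22]=0
i=23: i≥r, start 0; Z[23]=0
i=24: i≥r, start 0; Z[24]=0
i=25: i≥r, start 0; Z[25]=0
i=26: i≥r, start 0; Z[26]=0
i=27: i≥r, start 0; Z[27]=0
i=28: i≥r, start 0; Z[28]=0
i=29: i≥r, start 0; Z[29]=0
i=30: i≥r, start 0; Z[30]=0
i=31: i≥r, start 0; Z[31]=0
i=32: i≥r, start 0; Z[32]=0
i=33: i≥r, start 0; Z[33]=0
i=34: i≥r, start 0; Z[34]=0
i=35: i≥r, start 0; Z[35]=0
i=36: i≥r, start 0; Z[36]=0
i=37: i≥r, start 0; Z[37]=0
i=38: i≥r, start 0; Z[38]=0
i=39: i≥r, start 0; Z[39]=0

[40, 0, 0, 0, 0, 3, 0, 0, 1, 0, 0, 0, 0, 0, 0, 2, 0, 0, 0, 3, 0, 0, 0, 0, 0, 0, 0, 0, 0, 0, 0, 0, 0, 0, 0, 0, 0, 0, 0, 0]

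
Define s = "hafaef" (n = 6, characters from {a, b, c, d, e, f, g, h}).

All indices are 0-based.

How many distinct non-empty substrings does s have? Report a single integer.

rank→(start, suffix):
  0 → (3, 'aef')
  1 → (1, 'afaef')
  2 → (4, 'ef')
  3 → (5, 'f')
  4 → (2, 'faef')
  5 → (0, 'hafaef')

SA = [3, 1, 4, 5, 2, 0]
[i] adj suffixes → lcp
  [1] 3/1 → 1 ('a')
  [2] 1/4 → 0 ('')
  [3] 4/5 → 0 ('')
  [4] 5/2 → 1 ('f')
  [5] 2/0 → 0 ('')

n(n+1)/2 = 6·7/2 = 21
Σ LCP = 0 + 1 + 0 + 0 + 1 + 0 = 2
distinct = 21 − 2 = 19

19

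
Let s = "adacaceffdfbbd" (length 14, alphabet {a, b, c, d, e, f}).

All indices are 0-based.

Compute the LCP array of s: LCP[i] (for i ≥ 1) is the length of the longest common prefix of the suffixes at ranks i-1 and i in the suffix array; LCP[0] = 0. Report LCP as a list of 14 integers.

[0, 2, 1, 0, 1, 0, 1, 0, 1, 1, 0, 0, 1, 1]

sorted suffixes:
  #0 SA[0]=2  'acaceffdfbbd'
  #1 SA[1]=4  'aceffdfbbd'
  #2 SA[2]=0  'adacaceffdfbbd'
  #3 SA[3]=11  'bbd'
  #4 SA[4]=12  'bd'
  #5 SA[5]=3  'caceffdfbbd'
  #6 SA[6]=5  'ceffdfbbd'
  #7 SA[7]=13  'd'
  #8 SA[8]=1  'dacaceffdfbbd'
  #9 SA[9]=9  'dfbbd'
  #10 SA[10]=6  'effdfbbd'
  #11 SA[11]=10  'fbbd'
  #12 SA[12]=8  'fdfbbd'
  #13 SA[13]=7  'ffdfbbd'

SA = [2, 4, 0, 11, 12, 3, 5, 13, 1, 9, 6, 10, 8, 7]
[i] adj suffixes → lcp
  [1] 2/4 → 2 ('ac')
  [2] 4/0 → 1 ('a')
  [3] 0/11 → 0 ('')
  [4] 11/12 → 1 ('b')
  [5] 12/3 → 0 ('')
  [6] 3/5 → 1 ('c')
  [7] 5/13 → 0 ('')
  [8] 13/1 → 1 ('d')
  [9] 1/9 → 1 ('d')
  [10] 9/6 → 0 ('')
  [11] 6/10 → 0 ('')
  [12] 10/8 → 1 ('f')
  [13] 8/7 → 1 ('f')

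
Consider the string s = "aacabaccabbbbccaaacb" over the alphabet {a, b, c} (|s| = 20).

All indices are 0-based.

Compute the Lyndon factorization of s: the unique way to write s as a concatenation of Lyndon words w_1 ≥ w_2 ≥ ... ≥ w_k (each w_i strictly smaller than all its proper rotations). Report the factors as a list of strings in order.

emit factor 1: 'aacabaccabbbbcc' (i=0, period=15)
emit factor 2: 'aaacb' (i=15, period=5)

["aacabaccabbbbcc", "aaacb"]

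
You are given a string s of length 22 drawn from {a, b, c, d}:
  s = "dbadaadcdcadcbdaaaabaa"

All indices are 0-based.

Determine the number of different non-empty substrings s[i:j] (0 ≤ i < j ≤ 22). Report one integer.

sorted suffixes:
  #0 SA[0]=21  'a'
  #1 SA[1]=20  'aa'
  #2 SA[2]=15  'aaaabaa'
  #3 SA[3]=16  'aaabaa'
  #4 SA[4]=17  'aabaa'
  #5 SA[5]=4  'aadcdcadcbdaaaabaa'
  #6 SA[6]=18  'abaa'
  #7 SA[7]=2  'adaadcdcadcbdaaaabaa'
  #8 SA[8]=10  'adcbdaaaabaa'
  #9 SA[9]=5  'adcdcadcbdaaaabaa'
  #10 SA[10]=19  'baa'
  #11 SA[11]=1  'badaadcdcadcbdaaaabaa'
  #12 SA[12]=13  'bdaaaabaa'
  #13 SA[13]=9  'cadcbdaaaabaa'
  #14 SA[14]=12  'cbdaaaabaa'
  #15 SA[15]=7  'cdcadcbdaaaabaa'
  #16 SA[16]=14  'daaaabaa'
  #17 SA[17]=3  'daadcdcadcbdaaaabaa'
  #18 SA[18]=0  'dbadaadcdcadcbdaaaabaa'
  #19 SA[19]=8  'dcadcbdaaaabaa'
  #20 SA[20]=11  'dcbdaaaabaa'
  #21 SA[21]=6  'dcdcadcbdaaaabaa'

SA = [21, 20, 15, 16, 17, 4, 18, 2, 10, 5, 19, 1, 13, 9, 12, 7, 14, 3, 0, 8, 11, 6]
i: (SA[i-1],SA[i]) lcp shared
  1: (21,20) 1 'a'
  2: (20,15) 2 'aa'
  3: (15,16) 3 'aaa'
  4: (16,17) 2 'aa'
  5: (17,4) 2 'aa'
  6: (4,18) 1 'a'
  7: (18,2) 1 'a'
  8: (2,10) 2 'ad'
  9: (10,5) 3 'adc'
  10: (5,19) 0 ''
  11: (19,1) 2 'ba'
  12: (1,13) 1 'b'
  13: (13,9) 0 ''
  14: (9,12) 1 'c'
  15: (12,7) 1 'c'
  16: (7,14) 0 ''
  17: (14,3) 3 'daa'
  18: (3,0) 1 'd'
  19: (0,8) 1 'd'
  20: (8,11) 2 'dc'
  21: (11,6) 2 'dc'

n(n+1)/2 = 22·23/2 = 253
Σ LCP = 0 + 1 + 2 + 3 + 2 + 2 + 1 + 1 + 2 + 3 + 0 + 2 + 1 + 0 + 1 + 1 + 0 + 3 + 1 + 1 + 2 + 2 = 31
distinct = 253 − 31 = 222

222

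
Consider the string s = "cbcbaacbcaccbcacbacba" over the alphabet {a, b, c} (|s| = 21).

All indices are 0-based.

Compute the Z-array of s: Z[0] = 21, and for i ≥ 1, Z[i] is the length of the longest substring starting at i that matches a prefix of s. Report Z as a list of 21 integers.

[21, 0, 2, 0, 0, 0, 3, 0, 1, 0, 1, 3, 0, 1, 0, 2, 0, 0, 2, 0, 0]

Z[0]=21
i=1: fresh scan; Z[1]=0
i=2: fresh scan; Z[2]=2 extend→box=[2,4)
i=3: min(r-i=1, Z[1]=0)=0; Z[3]=0
i=4: fresh scan; Z[4]=0
i=5: fresh scan; Z[5]=0
i=6: fresh scan; Z[6]=3 extend→box=[6,9)
i=7: min(r-i=2, Z[1]=0)=0; Z[7]=0
i=8: min(r-i=1, Z[2]=2)=1; Z[8]=1
i=9: fresh scan; Z[9]=0
i=10: fresh scan; Z[10]=1 extend→box=[10,11)
i=11: fresh scan; Z[11]=3 extend→box=[11,14)
i=12: min(r-i=2, Z[1]=0)=0; Z[12]=0
i=13: min(r-i=1, Z[2]=2)=1; Z[13]=1
i=14: fresh scan; Z[14]=0
i=15: fresh scan; Z[15]=2 extend→box=[15,17)
i=16: min(r-i=1, Z[1]=0)=0; Z[16]=0
i=17: fresh scan; Z[17]=0
i=18: fresh scan; Z[18]=2 extend→box=[18,20)
i=19: min(r-i=1, Z[1]=0)=0; Z[19]=0
i=20: fresh scan; Z[20]=0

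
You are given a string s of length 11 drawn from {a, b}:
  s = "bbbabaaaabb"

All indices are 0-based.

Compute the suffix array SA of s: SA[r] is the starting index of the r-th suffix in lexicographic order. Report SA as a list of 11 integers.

sorted suffixes:
  #0 SA[0]=5  'aaaabb'
  #1 SA[1]=6  'aaabb'
  #2 SA[2]=7  'aabb'
  #3 SA[3]=3  'abaaaabb'
  #4 SA[4]=8  'abb'
  #5 SA[5]=10  'b'
  #6 SA[6]=4  'baaaabb'
  #7 SA[7]=2  'babaaaabb'
  #8 SA[8]=9  'bb'
  #9 SA[9]=1  'bbabaaaabb'
  #10 SA[10]=0  'bbbabaaaabb'

[5, 6, 7, 3, 8, 10, 4, 2, 9, 1, 0]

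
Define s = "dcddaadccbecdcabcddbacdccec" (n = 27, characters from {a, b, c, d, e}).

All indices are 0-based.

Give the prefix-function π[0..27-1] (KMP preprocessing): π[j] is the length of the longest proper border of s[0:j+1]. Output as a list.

[0, 0, 1, 1, 0, 0, 1, 2, 0, 0, 0, 0, 1, 2, 0, 0, 0, 1, 1, 0, 0, 0, 1, 2, 0, 0, 0]

π[0] = 0
j=1 s[j]='c': π[1]=0 (border '')
j=2 s[j]='d': π[2]=1 (border 'd')
j=3 s[j]='d': k: 1→0; π[3]=1 (border 'd')
j=4 s[j]='a': k: 1→0; π[4]=0 (border '')
j=5 s[j]='a': π[5]=0 (border '')
j=6 s[j]='d': π[6]=1 (border 'd')
j=7 s[j]='c': π[7]=2 (border 'dc')
j=8 s[j]='c': k: 2→0; π[8]=0 (border '')
j=9 s[j]='b': π[9]=0 (border '')
j=10 s[j]='e': π[10]=0 (border '')
j=11 s[j]='c': π[11]=0 (border '')
j=12 s[j]='d': π[12]=1 (border 'd')
j=13 s[j]='c': π[13]=2 (border 'dc')
j=14 s[j]='a': k: 2→0; π[14]=0 (border '')
j=15 s[j]='b': π[15]=0 (border '')
j=16 s[j]='c': π[16]=0 (border '')
j=17 s[j]='d': π[17]=1 (border 'd')
j=18 s[j]='d': k: 1→0; π[18]=1 (border 'd')
j=19 s[j]='b': k: 1→0; π[19]=0 (border '')
j=20 s[j]='a': π[20]=0 (border '')
j=21 s[j]='c': π[21]=0 (border '')
j=22 s[j]='d': π[22]=1 (border 'd')
j=23 s[j]='c': π[23]=2 (border 'dc')
j=24 s[j]='c': k: 2→0; π[24]=0 (border '')
j=25 s[j]='e': π[25]=0 (border '')
j=26 s[j]='c': π[26]=0 (border '')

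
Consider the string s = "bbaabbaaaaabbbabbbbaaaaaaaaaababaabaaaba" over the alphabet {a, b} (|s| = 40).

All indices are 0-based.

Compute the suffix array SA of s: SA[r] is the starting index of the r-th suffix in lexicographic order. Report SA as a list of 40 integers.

rank | idx | suffix
   0 |  39 | a
   1 |  19 | aaaaaaaaaababaabaaaba
   2 |  20 | aaaaaaaaababaabaaaba
   3 |  21 | aaaaaaaababaabaaaba
   4 |  22 | aaaaaaababaabaaaba
   5 |  23 | aaaaaababaabaaaba
   6 |  24 | aaaaababaabaaaba
   7 |   6 | aaaaabbbabbbbaaaaaaaaaababaabaaaba
   8 |  25 | aaaababaabaaaba
   9 |   7 | aaaabbbabbbbaaaaaaaaaababaabaaaba
  10 |  35 | aaaba
  11 |  26 | aaababaabaaaba
  12 |   8 | aaabbbabbbbaaaaaaaaaababaabaaaba
  13 |  36 | aaba
  14 |  32 | aabaaaba
  15 |  27 | aababaabaaaba
  16 |   2 | aabbaaaaabbbabbbbaaaaaaaaaababaabaaaba
  17 |   9 | aabbbabbbbaaaaaaaaaababaabaaaba
  18 |  37 | aba
  19 |  33 | abaaaba
  20 |  30 | abaabaaaba
  21 |  28 | ababaabaaaba
  22 |   3 | abbaaaaabbbabbbbaaaaaaaaaababaabaaaba
  23 |  10 | abbbabbbbaaaaaaaaaababaabaaaba
  24 |  14 | abbbbaaaaaaaaaababaabaaaba
  25 |  38 | ba
  26 |  18 | baaaaaaaaaababaabaaaba
  27 |   5 | baaaaabbbabbbbaaaaaaaaaababaabaaaba
  28 |  34 | baaaba
  29 |  31 | baabaaaba
  30 |   1 | baabbaaaaabbbabbbbaaaaaaaaaababaabaaaba
  31 |  29 | babaabaaaba
  32 |  13 | babbbbaaaaaaaaaababaabaaaba
  33 |  17 | bbaaaaaaaaaababaabaaaba
  34 |   4 | bbaaaaabbbabbbbaaaaaaaaaababaabaaaba
  35 |   0 | bbaabbaaaaabbbabbbbaaaaaaaaaababaabaaaba
  36 |  12 | bbabbbbaaaaaaaaaababaabaaaba
  37 |  16 | bbbaaaaaaaaaababaabaaaba
  38 |  11 | bbbabbbbaaaaaaaaaababaabaaaba
  39 |  15 | bbbbaaaaaaaaaababaabaaaba

[39, 19, 20, 21, 22, 23, 24, 6, 25, 7, 35, 26, 8, 36, 32, 27, 2, 9, 37, 33, 30, 28, 3, 10, 14, 38, 18, 5, 34, 31, 1, 29, 13, 17, 4, 0, 12, 16, 11, 15]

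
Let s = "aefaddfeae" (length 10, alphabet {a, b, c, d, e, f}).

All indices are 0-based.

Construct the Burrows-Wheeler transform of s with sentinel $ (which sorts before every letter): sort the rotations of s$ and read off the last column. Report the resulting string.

rank  rotation     last
    0  $aefaddfeae  e
    1  addfeae$aef  f
    2  ae$aefaddfe  e
    3  aefaddfeae$  $
    4  ddfeae$aefa  a
    5  dfeae$aefad  d
    6  e$aefaddfea  a
    7  eae$aefaddf  f
    8  efaddfeae$a  a
    9  faddfeae$ae  e
   10  feae$aefadd  d

efe$adafaed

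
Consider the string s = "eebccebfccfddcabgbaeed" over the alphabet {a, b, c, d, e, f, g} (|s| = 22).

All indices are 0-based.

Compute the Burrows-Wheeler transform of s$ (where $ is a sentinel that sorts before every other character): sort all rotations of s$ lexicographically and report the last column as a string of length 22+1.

dcbgeeadbfccedfece$abcb

rank  rotation                 last
    0  $eebccebfccfddcabgbaeed  d
    1  abgbaeed$eebccebfccfddc  c
    2  aeed$eebccebfccfddcabgb  b
    3  baeed$eebccebfccfddcabg  g
    4  bccebfccfddcabgbaeed$ee  e
    5  bfccfddcabgbaeed$eebcce  e
    6  bgbaeed$eebccebfccfddca  a
    7  cabgbaeed$eebccebfccfdd  d
    8  ccebfccfddcabgbaeed$eeb  b
    9  ccfddcabgbaeed$eebccebf  f
   10  cebfccfddcabgbaeed$eebc  c
   11  cfddcabgbaeed$eebccebfc  c
   12  d$eebccebfccfddcabgbaee  e
   13  dcabgbaeed$eebccebfccfd  d
   14  ddcabgbaeed$eebccebfccf  f
   15  ebccebfccfddcabgbaeed$e  e
   16  ebfccfddcabgbaeed$eebcc  c
   17  ed$eebccebfccfddcabgbae  e
   18  eebccebfccfddcabgbaeed$  $
   19  eed$eebccebfccfddcabgba  a
   20  fccfddcabgbaeed$eebcceb  b
   21  fddcabgbaeed$eebccebfcc  c
   22  gbaeed$eebccebfccfddcab  b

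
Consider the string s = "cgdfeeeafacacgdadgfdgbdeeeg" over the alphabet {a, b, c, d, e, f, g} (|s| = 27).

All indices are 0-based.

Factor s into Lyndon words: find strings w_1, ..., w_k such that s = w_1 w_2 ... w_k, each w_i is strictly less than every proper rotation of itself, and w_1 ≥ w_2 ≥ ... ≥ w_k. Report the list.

["cgdfeee", "af", "acacgdadgfdgbdeeeg"]

emit factor 1: 'cgdfeee' (i=0, period=7)
emit factor 2: 'af' (i=7, period=2)
emit factor 3: 'acacgdadgfdgbdeeeg' (i=9, period=18)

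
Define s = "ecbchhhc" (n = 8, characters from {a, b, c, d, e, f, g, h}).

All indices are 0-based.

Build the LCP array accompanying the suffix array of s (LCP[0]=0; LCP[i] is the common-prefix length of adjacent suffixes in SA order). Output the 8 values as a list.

[0, 0, 1, 1, 0, 0, 1, 2]

rank | idx | suffix
   0 |   2 | bchhhc
   1 |   7 | c
   2 |   1 | cbchhhc
   3 |   3 | chhhc
   4 |   0 | ecbchhhc
   5 |   6 | hc
   6 |   5 | hhc
   7 |   4 | hhhc

SA = [2, 7, 1, 3, 0, 6, 5, 4]
[i] adj suffixes → lcp
  [1] 2/7 → 0 ('')
  [2] 7/1 → 1 ('c')
  [3] 1/3 → 1 ('c')
  [4] 3/0 → 0 ('')
  [5] 0/6 → 0 ('')
  [6] 6/5 → 1 ('h')
  [7] 5/4 → 2 ('hh')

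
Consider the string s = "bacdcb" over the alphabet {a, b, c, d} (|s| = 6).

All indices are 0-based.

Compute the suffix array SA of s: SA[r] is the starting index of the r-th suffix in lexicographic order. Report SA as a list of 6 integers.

[1, 5, 0, 4, 2, 3]

sorted suffixes:
  #0 SA[0]=1  'acdcb'
  #1 SA[1]=5  'b'
  #2 SA[2]=0  'bacdcb'
  #3 SA[3]=4  'cb'
  #4 SA[4]=2  'cdcb'
  #5 SA[5]=3  'dcb'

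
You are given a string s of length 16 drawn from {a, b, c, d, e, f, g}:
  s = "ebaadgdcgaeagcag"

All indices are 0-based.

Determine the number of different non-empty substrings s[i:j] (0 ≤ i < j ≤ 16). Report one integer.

rank→(start, suffix):
  0 → (2, 'aadgdcgaeagcag')
  1 → (3, 'adgdcgaeagcag')
  2 → (9, 'aeagcag')
  3 → (14, 'ag')
  4 → (11, 'agcag')
  5 → (1, 'baadgdcgaeagcag')
  6 → (13, 'cag')
  7 → (7, 'cgaeagcag')
  8 → (6, 'dcgaeagcag')
  9 → (4, 'dgdcgaeagcag')
  10 → (10, 'eagcag')
  11 → (0, 'ebaadgdcgaeagcag')
  12 → (15, 'g')
  13 → (8, 'gaeagcag')
  14 → (12, 'gcag')
  15 → (5, 'gdcgaeagcag')

SA = [2, 3, 9, 14, 11, 1, 13, 7, 6, 4, 10, 0, 15, 8, 12, 5]
[i] adj suffixes → lcp
  [1] 2/3 → 1 ('a')
  [2] 3/9 → 1 ('a')
  [3] 9/14 → 1 ('a')
  [4] 14/11 → 2 ('ag')
  [5] 11/1 → 0 ('')
  [6] 1/13 → 0 ('')
  [7] 13/7 → 1 ('c')
  [8] 7/6 → 0 ('')
  [9] 6/4 → 1 ('d')
  [10] 4/10 → 0 ('')
  [11] 10/0 → 1 ('e')
  [12] 0/15 → 0 ('')
  [13] 15/8 → 1 ('g')
  [14] 8/12 → 1 ('g')
  [15] 12/5 → 1 ('g')

n(n+1)/2 = 16·17/2 = 136
Σ LCP = 0 + 1 + 1 + 1 + 2 + 0 + 0 + 1 + 0 + 1 + 0 + 1 + 0 + 1 + 1 + 1 = 11
distinct = 136 − 11 = 125

125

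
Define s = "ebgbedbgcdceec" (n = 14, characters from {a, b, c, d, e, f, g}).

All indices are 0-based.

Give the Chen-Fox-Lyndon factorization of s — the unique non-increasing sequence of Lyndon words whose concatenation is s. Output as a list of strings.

emit factor 1: 'e' (i=0, period=1)
emit factor 2: 'bg' (i=1, period=2)
emit factor 3: 'bedbgcdceec' (i=3, period=11)

["e", "bg", "bedbgcdceec"]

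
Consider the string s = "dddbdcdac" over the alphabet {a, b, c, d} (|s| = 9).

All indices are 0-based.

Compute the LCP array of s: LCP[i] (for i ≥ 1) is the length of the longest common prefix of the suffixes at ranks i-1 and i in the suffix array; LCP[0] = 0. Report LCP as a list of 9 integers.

[0, 0, 0, 1, 0, 1, 1, 1, 2]

sorted suffixes:
  #0 SA[0]=7  'ac'
  #1 SA[1]=3  'bdcdac'
  #2 SA[2]=8  'c'
  #3 SA[3]=5  'cdac'
  #4 SA[4]=6  'dac'
  #5 SA[5]=2  'dbdcdac'
  #6 SA[6]=4  'dcdac'
  #7 SA[7]=1  'ddbdcdac'
  #8 SA[8]=0  'dddbdcdac'

SA = [7, 3, 8, 5, 6, 2, 4, 1, 0]
i: (SA[i-1],SA[i]) lcp shared
  1: (7,3) 0 ''
  2: (3,8) 0 ''
  3: (8,5) 1 'c'
  4: (5,6) 0 ''
  5: (6,2) 1 'd'
  6: (2,4) 1 'd'
  7: (4,1) 1 'd'
  8: (1,0) 2 'dd'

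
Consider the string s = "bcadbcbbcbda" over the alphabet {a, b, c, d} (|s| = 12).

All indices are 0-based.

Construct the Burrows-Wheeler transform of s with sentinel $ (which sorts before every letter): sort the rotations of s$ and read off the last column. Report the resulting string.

adcc$dbcbbbba

rank  rotation       last
    0  $bcadbcbbcbda  a
    1  a$bcadbcbbcbd  d
    2  adbcbbcbda$bc  c
    3  bbcbda$bcadbc  c
    4  bcadbcbbcbda$  $
    5  bcbbcbda$bcad  d
    6  bcbda$bcadbcb  b
    7  bda$bcadbcbbc  c
    8  cadbcbbcbda$b  b
    9  cbbcbda$bcadb  b
   10  cbda$bcadbcbb  b
   11  da$bcadbcbbcb  b
   12  dbcbbcbda$bca  a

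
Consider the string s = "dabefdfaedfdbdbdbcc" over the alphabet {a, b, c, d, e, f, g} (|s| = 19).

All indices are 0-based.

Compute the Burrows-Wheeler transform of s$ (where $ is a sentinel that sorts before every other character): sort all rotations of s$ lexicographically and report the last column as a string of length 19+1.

cdfdddacb$bbffeabdde

rank  rotation              last
    0  $dabefdfaedfdbdbdbcc  c
    1  abefdfaedfdbdbdbcc$d  d
    2  aedfdbdbdbcc$dabefdf  f
    3  bcc$dabefdfaedfdbdbd  d
    4  bdbcc$dabefdfaedfdbd  d
    5  bdbdbcc$dabefdfaedfd  d
    6  befdfaedfdbdbdbcc$da  a
    7  c$dabefdfaedfdbdbdbc  c
    8  cc$dabefdfaedfdbdbdb  b
    9  dabefdfaedfdbdbdbcc$  $
   10  dbcc$dabefdfaedfdbdb  b
   11  dbdbcc$dabefdfaedfdb  b
   12  dbdbdbcc$dabefdfaedf  f
   13  dfaedfdbdbdbcc$dabef  f
   14  dfdbdbdbcc$dabefdfae  e
   15  edfdbdbdbcc$dabefdfa  a
   16  efdfaedfdbdbdbcc$dab  b
   17  faedfdbdbdbcc$dabefd  d
   18  fdbdbdbcc$dabefdfaed  d
   19  fdfaedfdbdbdbcc$dabe  e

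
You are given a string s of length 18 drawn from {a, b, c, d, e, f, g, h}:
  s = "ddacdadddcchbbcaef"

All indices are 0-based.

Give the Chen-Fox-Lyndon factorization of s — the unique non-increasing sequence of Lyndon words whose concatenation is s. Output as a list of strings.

["d", "d", "acdadddcchbbcaef"]

emit factor 1: 'd' (i=0, period=1)
emit factor 2: 'd' (i=1, period=1)
emit factor 3: 'acdadddcchbbcaef' (i=2, period=16)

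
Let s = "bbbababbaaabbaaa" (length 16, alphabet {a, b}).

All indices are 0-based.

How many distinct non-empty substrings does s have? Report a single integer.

sorted suffixes:
  #0 SA[0]=15  'a'
  #1 SA[1]=14  'aa'
  #2 SA[2]=13  'aaa'
  #3 SA[3]=8  'aaabbaaa'
  #4 SA[4]=9  'aabbaaa'
  #5 SA[5]=3  'ababbaaabbaaa'
  #6 SA[6]=10  'abbaaa'
  #7 SA[7]=5  'abbaaabbaaa'
  #8 SA[8]=12  'baaa'
  #9 SA[9]=7  'baaabbaaa'
  #10 SA[10]=2  'bababbaaabbaaa'
  #11 SA[11]=4  'babbaaabbaaa'
  #12 SA[12]=11  'bbaaa'
  #13 SA[13]=6  'bbaaabbaaa'
  #14 SA[14]=1  'bbababbaaabbaaa'
  #15 SA[15]=0  'bbbababbaaabbaaa'

SA = [15, 14, 13, 8, 9, 3, 10, 5, 12, 7, 2, 4, 11, 6, 1, 0]
i: (SA[i-1],SA[i]) lcp shared
  1: (15,14) 1 'a'
  2: (14,13) 2 'aa'
  3: (13,8) 3 'aaa'
  4: (8,9) 2 'aa'
  5: (9,3) 1 'a'
  6: (3,10) 2 'ab'
  7: (10,5) 6 'abbaaa'
  8: (5,12) 0 ''
  9: (12,7) 4 'baaa'
  10: (7,2) 2 'ba'
  11: (2,4) 3 'bab'
  12: (4,11) 1 'b'
  13: (11,6) 5 'bbaaa'
  14: (6,1) 3 'bba'
  15: (1,0) 2 'bb'

n(n+1)/2 = 16·17/2 = 136
Σ LCP = 0 + 1 + 2 + 3 + 2 + 1 + 2 + 6 + 0 + 4 + 2 + 3 + 1 + 5 + 3 + 2 = 37
distinct = 136 − 37 = 99

99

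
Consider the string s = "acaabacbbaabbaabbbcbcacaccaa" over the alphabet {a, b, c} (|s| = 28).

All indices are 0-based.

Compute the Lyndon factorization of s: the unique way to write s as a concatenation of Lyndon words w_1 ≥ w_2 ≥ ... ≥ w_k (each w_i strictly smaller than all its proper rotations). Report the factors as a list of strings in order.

["ac", "aabacbbaabbaabbbcbcacacc", "a", "a"]

emit factor 1: 'ac' (i=0, period=2)
emit factor 2: 'aabacbbaabbaabbbcbcacacc' (i=2, period=24)
emit factor 3: 'a' (i=26, period=1)
emit factor 4: 'a' (i=27, period=1)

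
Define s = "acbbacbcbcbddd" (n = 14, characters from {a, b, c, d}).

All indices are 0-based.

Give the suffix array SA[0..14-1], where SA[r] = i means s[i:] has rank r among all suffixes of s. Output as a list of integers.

sorted suffixes:
  #0 SA[0]=0  'acbbacbcbcbddd'
  #1 SA[1]=4  'acbcbcbddd'
  #2 SA[2]=3  'bacbcbcbddd'
  #3 SA[3]=2  'bbacbcbcbddd'
  #4 SA[4]=6  'bcbcbddd'
  #5 SA[5]=8  'bcbddd'
  #6 SA[6]=10  'bddd'
  #7 SA[7]=1  'cbbacbcbcbddd'
  #8 SA[8]=5  'cbcbcbddd'
  #9 SA[9]=7  'cbcbddd'
  #10 SA[10]=9  'cbddd'
  #11 SA[11]=13  'd'
  #12 SA[12]=12  'dd'
  #13 SA[13]=11  'ddd'

[0, 4, 3, 2, 6, 8, 10, 1, 5, 7, 9, 13, 12, 11]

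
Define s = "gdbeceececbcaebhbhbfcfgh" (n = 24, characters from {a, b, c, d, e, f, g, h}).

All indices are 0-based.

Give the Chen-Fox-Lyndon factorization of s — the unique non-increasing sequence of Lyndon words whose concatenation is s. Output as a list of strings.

["g", "d", "beceecec", "bc", "aebhbhbfcfgh"]

emit factor 1: 'g' (i=0, period=1)
emit factor 2: 'd' (i=1, period=1)
emit factor 3: 'beceecec' (i=2, period=8)
emit factor 4: 'bc' (i=10, period=2)
emit factor 5: 'aebhbhbfcfgh' (i=12, period=12)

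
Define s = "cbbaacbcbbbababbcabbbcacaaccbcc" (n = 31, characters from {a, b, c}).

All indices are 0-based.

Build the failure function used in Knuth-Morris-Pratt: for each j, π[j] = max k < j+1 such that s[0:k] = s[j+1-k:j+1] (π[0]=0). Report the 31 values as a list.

[0, 0, 0, 0, 0, 1, 2, 1, 2, 3, 0, 0, 0, 0, 0, 0, 1, 0, 0, 0, 0, 1, 0, 1, 0, 0, 1, 1, 2, 1, 1]

π[0] = 0
j=1 s[j]='b': π[1]=0 (border '')
j=2 s[j]='b': π[2]=0 (border '')
j=3 s[j]='a': π[3]=0 (border '')
j=4 s[j]='a': π[4]=0 (border '')
j=5 s[j]='c': π[5]=1 (border 'c')
j=6 s[j]='b': π[6]=2 (border 'cb')
j=7 s[j]='c': k: 2→0; π[7]=1 (border 'c')
j=8 s[j]='b': π[8]=2 (border 'cb')
j=9 s[j]='b': π[9]=3 (border 'cbb')
j=10 s[j]='b': k: 3→0; π[10]=0 (border '')
j=11 s[j]='a': π[11]=0 (border '')
j=12 s[j]='b': π[12]=0 (border '')
j=13 s[j]='a': π[13]=0 (border '')
j=14 s[j]='b': π[14]=0 (border '')
j=15 s[j]='b': π[15]=0 (border '')
j=16 s[j]='c': π[16]=1 (border 'c')
j=17 s[j]='a': k: 1→0; π[17]=0 (border '')
j=18 s[j]='b': π[18]=0 (border '')
j=19 s[j]='b': π[19]=0 (border '')
j=20 s[j]='b': π[20]=0 (border '')
j=21 s[j]='c': π[21]=1 (border 'c')
j=22 s[j]='a': k: 1→0; π[22]=0 (border '')
j=23 s[j]='c': π[23]=1 (border 'c')
j=24 s[j]='a': k: 1→0; π[24]=0 (border '')
j=25 s[j]='a': π[25]=0 (border '')
j=26 s[j]='c': π[26]=1 (border 'c')
j=27 s[j]='c': k: 1→0; π[27]=1 (border 'c')
j=28 s[j]='b': π[28]=2 (border 'cb')
j=29 s[j]='c': k: 2→0; π[29]=1 (border 'c')
j=30 s[j]='c': k: 1→0; π[30]=1 (border 'c')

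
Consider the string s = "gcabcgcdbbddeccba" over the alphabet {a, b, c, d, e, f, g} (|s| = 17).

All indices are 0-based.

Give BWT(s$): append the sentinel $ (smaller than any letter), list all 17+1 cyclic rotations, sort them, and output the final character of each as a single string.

rank  rotation            last
    0  $gcabcgcdbbddeccba  a
    1  a$gcabcgcdbbddeccb  b
    2  abcgcdbbddeccba$gc  c
    3  ba$gcabcgcdbbddecc  c
    4  bbddeccba$gcabcgcd  d
    5  bcgcdbbddeccba$gca  a
    6  bddeccba$gcabcgcdb  b
    7  cabcgcdbbddeccba$g  g
    8  cba$gcabcgcdbbddec  c
    9  ccba$gcabcgcdbbdde  e
   10  cdbbddeccba$gcabcg  g
   11  cgcdbbddeccba$gcab  b
   12  dbbddeccba$gcabcgc  c
   13  ddeccba$gcabcgcdbb  b
   14  deccba$gcabcgcdbbd  d
   15  eccba$gcabcgcdbbdd  d
   16  gcabcgcdbbddeccba$  $
   17  gcdbbddeccba$gcabc  c

abccdabgcegbcbdd$c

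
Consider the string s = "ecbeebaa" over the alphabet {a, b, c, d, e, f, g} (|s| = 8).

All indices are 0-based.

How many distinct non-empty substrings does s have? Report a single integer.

32

sorted suffixes:
  #0 SA[0]=7  'a'
  #1 SA[1]=6  'aa'
  #2 SA[2]=5  'baa'
  #3 SA[3]=2  'beebaa'
  #4 SA[4]=1  'cbeebaa'
  #5 SA[5]=4  'ebaa'
  #6 SA[6]=0  'ecbeebaa'
  #7 SA[7]=3  'eebaa'

SA = [7, 6, 5, 2, 1, 4, 0, 3]
i: (SA[i-1],SA[i]) lcp shared
  1: (7,6) 1 'a'
  2: (6,5) 0 ''
  3: (5,2) 1 'b'
  4: (2,1) 0 ''
  5: (1,4) 0 ''
  6: (4,0) 1 'e'
  7: (0,3) 1 'e'

n(n+1)/2 = 8·9/2 = 36
Σ LCP = 0 + 1 + 0 + 1 + 0 + 0 + 1 + 1 = 4
distinct = 36 − 4 = 32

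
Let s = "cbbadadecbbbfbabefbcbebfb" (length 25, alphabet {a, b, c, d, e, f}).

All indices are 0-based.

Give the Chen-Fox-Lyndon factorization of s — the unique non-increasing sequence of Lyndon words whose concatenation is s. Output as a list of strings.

emit factor 1: 'c' (i=0, period=1)
emit factor 2: 'b' (i=1, period=1)
emit factor 3: 'b' (i=2, period=1)
emit factor 4: 'adadecbbbfb' (i=3, period=11)
emit factor 5: 'abefbcbebfb' (i=14, period=11)

["c", "b", "b", "adadecbbbfb", "abefbcbebfb"]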